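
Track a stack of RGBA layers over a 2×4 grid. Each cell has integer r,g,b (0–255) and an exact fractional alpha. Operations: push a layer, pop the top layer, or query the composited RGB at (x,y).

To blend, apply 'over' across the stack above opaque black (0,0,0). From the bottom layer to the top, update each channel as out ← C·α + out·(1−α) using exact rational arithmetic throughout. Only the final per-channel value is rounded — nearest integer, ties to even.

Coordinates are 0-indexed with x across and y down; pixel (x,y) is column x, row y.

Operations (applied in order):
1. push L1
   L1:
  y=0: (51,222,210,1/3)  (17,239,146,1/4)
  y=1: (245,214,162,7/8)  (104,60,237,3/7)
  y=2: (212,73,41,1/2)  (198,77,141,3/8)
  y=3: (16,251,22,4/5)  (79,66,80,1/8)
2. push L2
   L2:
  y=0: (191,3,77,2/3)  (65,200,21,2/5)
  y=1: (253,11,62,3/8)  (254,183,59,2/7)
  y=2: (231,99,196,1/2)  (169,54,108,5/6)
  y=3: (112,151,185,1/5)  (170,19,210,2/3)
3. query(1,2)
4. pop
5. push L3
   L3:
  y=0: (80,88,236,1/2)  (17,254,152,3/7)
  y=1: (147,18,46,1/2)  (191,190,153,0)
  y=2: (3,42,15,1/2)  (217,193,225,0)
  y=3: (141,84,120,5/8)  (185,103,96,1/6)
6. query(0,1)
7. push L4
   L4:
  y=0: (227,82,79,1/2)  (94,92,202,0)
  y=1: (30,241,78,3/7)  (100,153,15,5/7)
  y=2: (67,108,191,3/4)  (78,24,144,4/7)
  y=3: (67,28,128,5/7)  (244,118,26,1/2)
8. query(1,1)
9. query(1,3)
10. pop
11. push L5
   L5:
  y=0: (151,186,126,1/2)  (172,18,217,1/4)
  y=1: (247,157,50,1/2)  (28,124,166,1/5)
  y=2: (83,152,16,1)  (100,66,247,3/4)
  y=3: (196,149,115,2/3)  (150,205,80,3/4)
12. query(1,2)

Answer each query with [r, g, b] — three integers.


query (1,2) [L1,L2] — begin 0,0,0
after L1 α=3/8: [297/4, 231/8, 423/8]
after L2 α=5/6: [3677/24, 797/16, 1581/16]
= [153, 50, 99]

at x=0,y=1 over L1,L3:
L1 α=7/8: [1715/8, 749/4, 567/4]
L3 α=1/2: [2891/16, 821/8, 751/8]
rounded: [181, 103, 94]

(1,1) stack=L1,L3,L4; from [0,0,0]:
L1 α=3/7: [312/7, 180/7, 711/7]
L3 α=0: [312/7, 180/7, 711/7]
L4 α=5/7: [4124/49, 5715/49, 1947/49]
→ [84, 117, 40]

at x=1,y=3 over L1,L3,L4:
after L1 α=1/8: [79/8, 33/4, 10]
after L3 α=1/6: [625/16, 577/24, 73/3]
after L4 α=1/2: [4529/32, 3409/48, 151/6]
rounded: [142, 71, 25]

at x=1,y=2 over L1,L3,L5:
L1 α=3/8: [297/4, 231/8, 423/8]
L3 α=0: [297/4, 231/8, 423/8]
L5 α=3/4: [1497/16, 1815/32, 6351/32]
→ [94, 57, 198]


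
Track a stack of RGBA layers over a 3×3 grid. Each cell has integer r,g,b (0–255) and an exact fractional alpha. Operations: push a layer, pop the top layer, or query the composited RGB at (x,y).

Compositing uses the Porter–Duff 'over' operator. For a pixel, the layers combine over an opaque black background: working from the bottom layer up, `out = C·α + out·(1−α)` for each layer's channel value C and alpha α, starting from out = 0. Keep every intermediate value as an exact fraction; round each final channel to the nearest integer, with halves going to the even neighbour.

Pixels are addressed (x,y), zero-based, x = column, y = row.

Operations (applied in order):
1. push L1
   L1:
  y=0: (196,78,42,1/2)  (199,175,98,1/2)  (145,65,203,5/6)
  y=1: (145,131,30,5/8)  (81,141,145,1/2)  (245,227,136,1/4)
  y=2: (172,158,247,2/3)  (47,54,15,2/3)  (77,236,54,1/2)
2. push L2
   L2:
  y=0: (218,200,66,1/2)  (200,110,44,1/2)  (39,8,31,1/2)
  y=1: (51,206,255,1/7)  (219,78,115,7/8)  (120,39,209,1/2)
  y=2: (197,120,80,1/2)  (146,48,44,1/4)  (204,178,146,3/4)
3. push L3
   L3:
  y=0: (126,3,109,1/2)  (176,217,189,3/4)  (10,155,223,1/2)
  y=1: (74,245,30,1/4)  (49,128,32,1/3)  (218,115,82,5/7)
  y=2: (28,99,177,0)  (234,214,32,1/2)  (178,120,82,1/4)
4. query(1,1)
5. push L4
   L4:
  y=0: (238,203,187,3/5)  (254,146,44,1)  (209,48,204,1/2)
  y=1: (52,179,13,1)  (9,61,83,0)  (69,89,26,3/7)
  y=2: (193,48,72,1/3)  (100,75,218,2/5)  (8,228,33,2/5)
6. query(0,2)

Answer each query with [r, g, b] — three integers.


at x=1,y=1 over L1,L2,L3:
+L1 (α=1/2) → [81/2, 141/2, 145/2]
+L2 (α=7/8) → [3147/16, 1233/16, 1755/16]
+L3 (α=1/3) → [3539/24, 2257/24, 2011/24]
→ [147, 94, 84]

query (0,2) [L1,L2,L3,L4] — begin 0,0,0
L1 α=2/3: [344/3, 316/3, 494/3]
L2 α=1/2: [935/6, 338/3, 367/3]
L3 α=0: [935/6, 338/3, 367/3]
L4 α=1/3: [1514/9, 820/9, 950/9]
rounded: [168, 91, 106]


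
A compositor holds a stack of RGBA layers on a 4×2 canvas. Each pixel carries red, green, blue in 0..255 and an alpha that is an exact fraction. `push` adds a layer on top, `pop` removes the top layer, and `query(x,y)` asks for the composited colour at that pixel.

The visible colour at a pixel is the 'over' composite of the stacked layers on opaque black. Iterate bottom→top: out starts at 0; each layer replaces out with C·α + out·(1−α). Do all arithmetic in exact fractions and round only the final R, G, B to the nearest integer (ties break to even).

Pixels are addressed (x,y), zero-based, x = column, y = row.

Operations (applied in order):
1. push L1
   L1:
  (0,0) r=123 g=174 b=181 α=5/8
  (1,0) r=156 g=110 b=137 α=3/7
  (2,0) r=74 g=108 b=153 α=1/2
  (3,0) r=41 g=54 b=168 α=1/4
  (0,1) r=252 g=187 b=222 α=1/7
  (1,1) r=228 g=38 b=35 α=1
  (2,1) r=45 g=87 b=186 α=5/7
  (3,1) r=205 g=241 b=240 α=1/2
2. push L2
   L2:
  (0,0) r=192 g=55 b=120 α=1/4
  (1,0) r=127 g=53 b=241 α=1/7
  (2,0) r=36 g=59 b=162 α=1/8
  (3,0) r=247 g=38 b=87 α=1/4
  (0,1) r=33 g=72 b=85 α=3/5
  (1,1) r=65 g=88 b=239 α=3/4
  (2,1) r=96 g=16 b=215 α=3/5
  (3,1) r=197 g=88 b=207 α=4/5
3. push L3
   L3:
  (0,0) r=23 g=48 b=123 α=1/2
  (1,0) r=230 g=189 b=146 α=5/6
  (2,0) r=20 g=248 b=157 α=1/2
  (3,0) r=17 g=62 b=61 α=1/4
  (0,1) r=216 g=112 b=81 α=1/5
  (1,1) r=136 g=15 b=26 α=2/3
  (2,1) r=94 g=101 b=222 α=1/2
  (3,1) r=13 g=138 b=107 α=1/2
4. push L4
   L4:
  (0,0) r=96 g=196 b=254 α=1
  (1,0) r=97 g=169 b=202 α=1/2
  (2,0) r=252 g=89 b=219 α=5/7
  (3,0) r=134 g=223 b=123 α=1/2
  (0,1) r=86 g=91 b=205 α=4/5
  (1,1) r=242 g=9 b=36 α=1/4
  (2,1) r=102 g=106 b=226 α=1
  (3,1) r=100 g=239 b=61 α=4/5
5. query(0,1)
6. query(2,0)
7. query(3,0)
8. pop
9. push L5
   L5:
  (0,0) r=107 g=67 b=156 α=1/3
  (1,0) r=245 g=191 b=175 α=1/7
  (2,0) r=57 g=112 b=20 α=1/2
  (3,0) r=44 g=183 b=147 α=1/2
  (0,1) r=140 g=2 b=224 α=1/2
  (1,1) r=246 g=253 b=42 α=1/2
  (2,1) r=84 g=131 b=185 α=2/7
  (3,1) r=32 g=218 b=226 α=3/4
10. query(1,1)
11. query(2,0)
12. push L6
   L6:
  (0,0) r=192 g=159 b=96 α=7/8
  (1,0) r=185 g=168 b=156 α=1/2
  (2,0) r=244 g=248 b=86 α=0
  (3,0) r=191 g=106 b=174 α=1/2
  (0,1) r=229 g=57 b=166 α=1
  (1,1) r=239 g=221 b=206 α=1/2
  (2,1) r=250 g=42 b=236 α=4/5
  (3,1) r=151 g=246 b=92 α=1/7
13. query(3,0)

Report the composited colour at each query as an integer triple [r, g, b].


(0,1) stack=L1,L2,L3,L4; from [0,0,0]:
L1 α=1/7: [36, 187/7, 222/7]
L2 α=3/5: [171/5, 1886/35, 2229/35]
L3 α=1/5: [1764/25, 11464/175, 11751/175]
L4 α=4/5: [10364/125, 75164/875, 155251/875]
= [83, 86, 177]

query (2,0) [L1,L2,L3,L4] — begin 0,0,0
L1 α=1/2: [37, 54, 153/2]
L2 α=1/8: [295/8, 437/8, 1395/16]
L3 α=1/2: [455/16, 2421/16, 3907/32]
L4 α=5/7: [1505/8, 5981/56, 3061/16]
= [188, 107, 191]

query (3,0) [L1,L2,L3,L4] — begin 0,0,0
+L1 (α=1/4) → [41/4, 27/2, 42]
+L2 (α=1/4) → [1111/16, 157/8, 213/4]
+L3 (α=1/4) → [3605/64, 967/32, 883/16]
+L4 (α=1/2) → [12181/128, 8103/64, 2851/32]
rounded: [95, 127, 89]

at x=1,y=1 over L1,L2,L3,L5:
after L1 α=1: [228, 38, 35]
after L2 α=3/4: [423/4, 151/2, 188]
after L3 α=2/3: [1511/12, 211/6, 80]
after L5 α=1/2: [4463/24, 1729/12, 61]
= [186, 144, 61]

(2,0) stack=L1,L2,L3,L5; from [0,0,0]:
+L1 (α=1/2) → [37, 54, 153/2]
+L2 (α=1/8) → [295/8, 437/8, 1395/16]
+L3 (α=1/2) → [455/16, 2421/16, 3907/32]
+L5 (α=1/2) → [1367/32, 4213/32, 4547/64]
rounded: [43, 132, 71]

at x=3,y=0 over L1,L2,L3,L5,L6:
after L1 α=1/4: [41/4, 27/2, 42]
after L2 α=1/4: [1111/16, 157/8, 213/4]
after L3 α=1/4: [3605/64, 967/32, 883/16]
after L5 α=1/2: [6421/128, 6823/64, 3235/32]
after L6 α=1/2: [30869/256, 13607/128, 8803/64]
rounded: [121, 106, 138]


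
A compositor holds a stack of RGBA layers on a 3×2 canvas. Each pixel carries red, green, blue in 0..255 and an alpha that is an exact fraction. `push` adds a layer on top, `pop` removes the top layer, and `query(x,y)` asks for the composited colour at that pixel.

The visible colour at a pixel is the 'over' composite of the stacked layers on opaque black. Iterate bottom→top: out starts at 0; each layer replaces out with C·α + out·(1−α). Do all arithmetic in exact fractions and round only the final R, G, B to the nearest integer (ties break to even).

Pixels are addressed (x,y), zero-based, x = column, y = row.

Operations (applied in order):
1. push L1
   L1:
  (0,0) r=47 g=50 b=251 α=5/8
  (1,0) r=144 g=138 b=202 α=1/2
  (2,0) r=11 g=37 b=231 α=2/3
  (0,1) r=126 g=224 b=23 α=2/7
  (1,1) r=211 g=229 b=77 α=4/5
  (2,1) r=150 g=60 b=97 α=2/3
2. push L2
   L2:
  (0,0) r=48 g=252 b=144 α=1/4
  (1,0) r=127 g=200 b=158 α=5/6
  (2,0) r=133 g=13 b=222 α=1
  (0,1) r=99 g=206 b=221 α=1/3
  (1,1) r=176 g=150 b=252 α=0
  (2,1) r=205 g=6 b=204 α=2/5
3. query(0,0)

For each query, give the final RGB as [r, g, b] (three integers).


(0,0) stack=L1,L2; from [0,0,0]:
+L1 (α=5/8) → [235/8, 125/4, 1255/8]
+L2 (α=1/4) → [1089/32, 1383/16, 4917/32]
rounded: [34, 86, 154]


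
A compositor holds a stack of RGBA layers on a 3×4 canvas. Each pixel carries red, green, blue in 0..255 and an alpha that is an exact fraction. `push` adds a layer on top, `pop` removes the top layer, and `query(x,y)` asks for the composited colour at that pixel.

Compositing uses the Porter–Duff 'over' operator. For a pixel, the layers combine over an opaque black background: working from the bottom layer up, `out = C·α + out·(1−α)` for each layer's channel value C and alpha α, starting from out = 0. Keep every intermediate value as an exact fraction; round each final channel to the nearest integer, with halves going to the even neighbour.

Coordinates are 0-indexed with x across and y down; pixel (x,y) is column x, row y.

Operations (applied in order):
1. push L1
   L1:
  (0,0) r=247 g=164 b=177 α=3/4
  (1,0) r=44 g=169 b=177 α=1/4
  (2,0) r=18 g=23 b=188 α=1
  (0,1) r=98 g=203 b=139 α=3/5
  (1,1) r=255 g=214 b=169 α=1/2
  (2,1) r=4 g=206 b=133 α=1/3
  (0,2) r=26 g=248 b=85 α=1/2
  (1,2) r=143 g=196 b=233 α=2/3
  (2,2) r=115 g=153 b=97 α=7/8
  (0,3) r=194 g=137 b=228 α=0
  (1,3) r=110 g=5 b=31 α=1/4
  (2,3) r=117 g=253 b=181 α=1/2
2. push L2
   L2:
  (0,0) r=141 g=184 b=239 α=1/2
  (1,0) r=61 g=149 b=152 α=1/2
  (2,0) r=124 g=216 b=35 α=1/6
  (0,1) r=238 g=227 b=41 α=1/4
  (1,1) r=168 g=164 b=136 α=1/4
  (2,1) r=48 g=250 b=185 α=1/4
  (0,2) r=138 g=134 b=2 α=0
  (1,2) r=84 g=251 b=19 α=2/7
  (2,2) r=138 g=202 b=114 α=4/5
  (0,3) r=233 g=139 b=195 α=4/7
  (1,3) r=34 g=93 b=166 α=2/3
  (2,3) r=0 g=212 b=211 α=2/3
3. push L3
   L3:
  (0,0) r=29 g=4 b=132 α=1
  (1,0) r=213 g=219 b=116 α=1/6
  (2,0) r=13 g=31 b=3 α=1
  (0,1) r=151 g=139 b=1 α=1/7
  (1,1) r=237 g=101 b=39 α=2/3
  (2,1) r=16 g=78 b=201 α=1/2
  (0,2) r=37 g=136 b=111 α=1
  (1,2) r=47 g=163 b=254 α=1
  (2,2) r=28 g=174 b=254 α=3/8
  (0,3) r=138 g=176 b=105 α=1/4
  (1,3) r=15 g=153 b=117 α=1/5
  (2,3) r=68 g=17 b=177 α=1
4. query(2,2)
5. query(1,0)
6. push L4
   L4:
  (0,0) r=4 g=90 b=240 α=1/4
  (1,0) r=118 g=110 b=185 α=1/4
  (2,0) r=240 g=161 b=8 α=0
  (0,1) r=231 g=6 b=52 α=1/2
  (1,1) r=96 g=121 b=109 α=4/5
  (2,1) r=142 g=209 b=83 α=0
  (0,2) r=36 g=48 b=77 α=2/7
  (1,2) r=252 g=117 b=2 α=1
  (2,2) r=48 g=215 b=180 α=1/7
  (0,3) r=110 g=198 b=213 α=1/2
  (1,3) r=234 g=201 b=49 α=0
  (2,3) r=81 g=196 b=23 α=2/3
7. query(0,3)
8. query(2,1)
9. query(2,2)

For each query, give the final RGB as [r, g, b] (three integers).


at x=2,y=2 over L1,L2,L3:
after L1 α=7/8: [805/8, 1071/8, 679/8]
after L2 α=4/5: [5221/40, 1507/8, 4327/40]
after L3 α=3/8: [5893/64, 11711/64, 10423/64]
→ [92, 183, 163]

(1,0) stack=L1,L2,L3; from [0,0,0]:
L1 α=1/4: [11, 169/4, 177/4]
L2 α=1/2: [36, 765/8, 785/8]
L3 α=1/6: [131/2, 1859/16, 4853/48]
→ [66, 116, 101]

at x=0,y=3 over L1,L2,L3,L4:
L1 α=0: [0, 0, 0]
L2 α=4/7: [932/7, 556/7, 780/7]
L3 α=1/4: [1881/14, 725/7, 3075/28]
L4 α=1/2: [3421/28, 2111/14, 9039/56]
= [122, 151, 161]

query (2,1) [L1,L2,L3,L4] — begin 0,0,0
L1 α=1/3: [4/3, 206/3, 133/3]
L2 α=1/4: [13, 114, 159/2]
L3 α=1/2: [29/2, 96, 561/4]
L4 α=0: [29/2, 96, 561/4]
rounded: [14, 96, 140]

at x=2,y=2 over L1,L2,L3,L4:
after L1 α=7/8: [805/8, 1071/8, 679/8]
after L2 α=4/5: [5221/40, 1507/8, 4327/40]
after L3 α=3/8: [5893/64, 11711/64, 10423/64]
after L4 α=1/7: [2745/32, 42013/224, 37029/224]
= [86, 188, 165]


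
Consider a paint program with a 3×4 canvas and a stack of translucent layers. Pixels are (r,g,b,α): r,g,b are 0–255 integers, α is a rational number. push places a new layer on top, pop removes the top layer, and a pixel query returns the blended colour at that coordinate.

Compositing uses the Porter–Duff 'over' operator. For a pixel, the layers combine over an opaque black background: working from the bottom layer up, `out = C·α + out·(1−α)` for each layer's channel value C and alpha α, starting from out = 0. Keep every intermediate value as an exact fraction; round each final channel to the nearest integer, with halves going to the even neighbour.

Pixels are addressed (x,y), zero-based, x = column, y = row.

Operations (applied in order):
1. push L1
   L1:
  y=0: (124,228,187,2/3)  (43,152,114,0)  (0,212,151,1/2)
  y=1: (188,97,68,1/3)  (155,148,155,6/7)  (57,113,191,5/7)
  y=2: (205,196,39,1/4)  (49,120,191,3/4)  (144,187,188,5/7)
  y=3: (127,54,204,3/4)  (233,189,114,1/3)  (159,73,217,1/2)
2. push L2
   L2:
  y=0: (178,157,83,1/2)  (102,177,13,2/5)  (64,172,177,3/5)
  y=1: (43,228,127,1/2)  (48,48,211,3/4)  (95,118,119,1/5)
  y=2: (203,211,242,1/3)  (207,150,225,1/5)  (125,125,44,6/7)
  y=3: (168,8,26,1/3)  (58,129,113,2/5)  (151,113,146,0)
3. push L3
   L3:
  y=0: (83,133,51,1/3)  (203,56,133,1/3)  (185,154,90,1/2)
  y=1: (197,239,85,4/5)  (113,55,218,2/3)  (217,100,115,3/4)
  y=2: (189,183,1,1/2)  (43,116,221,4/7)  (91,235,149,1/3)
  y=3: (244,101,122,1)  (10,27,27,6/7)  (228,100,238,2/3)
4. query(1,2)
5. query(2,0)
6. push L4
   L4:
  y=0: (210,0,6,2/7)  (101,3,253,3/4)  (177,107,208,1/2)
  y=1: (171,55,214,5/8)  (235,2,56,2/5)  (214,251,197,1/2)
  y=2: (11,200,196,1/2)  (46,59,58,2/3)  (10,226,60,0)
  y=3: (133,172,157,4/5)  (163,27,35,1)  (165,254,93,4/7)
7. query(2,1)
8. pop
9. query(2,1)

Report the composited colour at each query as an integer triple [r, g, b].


(1,2) stack=L1,L2,L3; from [0,0,0]:
+L1 (α=3/4) → [147/4, 90, 573/4]
+L2 (α=1/5) → [354/5, 102, 798/5]
+L3 (α=4/7) → [1922/35, 110, 6814/35]
= [55, 110, 195]

query (2,0) [L1,L2,L3] — begin 0,0,0
+L1 (α=1/2) → [0, 106, 151/2]
+L2 (α=3/5) → [192/5, 728/5, 682/5]
+L3 (α=1/2) → [1117/10, 749/5, 566/5]
→ [112, 150, 113]

query (2,1) [L1,L2,L3,L4] — begin 0,0,0
after L1 α=5/7: [285/7, 565/7, 955/7]
after L2 α=1/5: [361/7, 3086/35, 4653/35]
after L3 α=3/4: [2459/14, 6793/70, 4182/35]
after L4 α=1/2: [5455/28, 24363/140, 11077/70]
= [195, 174, 158]

at x=2,y=1 over L1,L2,L3:
L1 α=5/7: [285/7, 565/7, 955/7]
L2 α=1/5: [361/7, 3086/35, 4653/35]
L3 α=3/4: [2459/14, 6793/70, 4182/35]
= [176, 97, 119]


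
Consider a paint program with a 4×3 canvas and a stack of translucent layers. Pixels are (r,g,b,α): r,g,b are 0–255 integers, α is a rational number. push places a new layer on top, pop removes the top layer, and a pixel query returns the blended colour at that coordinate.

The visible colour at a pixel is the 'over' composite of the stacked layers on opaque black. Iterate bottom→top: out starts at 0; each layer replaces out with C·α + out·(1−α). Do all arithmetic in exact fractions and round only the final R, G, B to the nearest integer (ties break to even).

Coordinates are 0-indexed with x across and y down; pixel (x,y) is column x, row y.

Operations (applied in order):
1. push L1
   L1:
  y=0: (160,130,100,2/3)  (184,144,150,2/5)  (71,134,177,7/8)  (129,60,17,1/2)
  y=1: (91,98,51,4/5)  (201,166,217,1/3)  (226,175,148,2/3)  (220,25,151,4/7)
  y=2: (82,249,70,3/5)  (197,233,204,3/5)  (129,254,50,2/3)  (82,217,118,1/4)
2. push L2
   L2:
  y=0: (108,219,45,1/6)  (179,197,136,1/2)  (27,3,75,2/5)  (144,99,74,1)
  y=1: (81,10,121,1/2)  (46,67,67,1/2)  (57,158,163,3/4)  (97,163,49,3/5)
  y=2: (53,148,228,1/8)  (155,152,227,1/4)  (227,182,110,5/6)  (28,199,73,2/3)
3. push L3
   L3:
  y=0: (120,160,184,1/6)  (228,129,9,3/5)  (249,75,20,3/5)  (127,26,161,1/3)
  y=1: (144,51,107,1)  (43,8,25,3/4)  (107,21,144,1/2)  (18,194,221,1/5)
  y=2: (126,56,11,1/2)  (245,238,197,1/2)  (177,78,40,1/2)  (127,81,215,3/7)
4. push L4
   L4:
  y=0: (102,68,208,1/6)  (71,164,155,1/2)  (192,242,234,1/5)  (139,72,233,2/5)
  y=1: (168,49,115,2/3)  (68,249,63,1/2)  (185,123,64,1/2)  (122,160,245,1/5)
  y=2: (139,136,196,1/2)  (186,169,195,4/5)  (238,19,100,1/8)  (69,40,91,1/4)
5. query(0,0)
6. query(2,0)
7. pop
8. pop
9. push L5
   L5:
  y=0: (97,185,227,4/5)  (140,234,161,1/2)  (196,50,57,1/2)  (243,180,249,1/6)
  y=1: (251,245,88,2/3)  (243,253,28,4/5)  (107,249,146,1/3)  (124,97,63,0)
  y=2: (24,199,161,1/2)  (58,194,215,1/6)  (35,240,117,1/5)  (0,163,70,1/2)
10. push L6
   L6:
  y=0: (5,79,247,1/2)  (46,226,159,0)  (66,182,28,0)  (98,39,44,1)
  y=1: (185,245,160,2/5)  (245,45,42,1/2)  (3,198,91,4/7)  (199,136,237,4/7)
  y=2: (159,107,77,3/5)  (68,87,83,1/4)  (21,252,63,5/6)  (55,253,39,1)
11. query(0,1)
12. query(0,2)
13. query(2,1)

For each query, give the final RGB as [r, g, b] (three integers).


(0,0) stack=L1,L2,L3,L4; from [0,0,0]:
after L1 α=2/3: [320/3, 260/3, 200/3]
after L2 α=1/6: [962/9, 1957/18, 1135/18]
after L3 α=1/6: [2945/27, 12665/108, 8987/108]
after L4 α=1/6: [17479/162, 70669/648, 67399/648]
rounded: [108, 109, 104]

(2,0) stack=L1,L2,L3,L4; from [0,0,0]:
after L1 α=7/8: [497/8, 469/4, 1239/8]
after L2 α=2/5: [1923/40, 1431/20, 4917/40]
after L3 α=3/5: [16863/100, 3681/50, 6117/100]
after L4 α=1/5: [21663/125, 13412/125, 11967/125]
→ [173, 107, 96]

at x=0,y=1 over L1,L2,L5,L6:
+L1 (α=4/5) → [364/5, 392/5, 204/5]
+L2 (α=1/2) → [769/10, 221/5, 809/10]
+L5 (α=2/3) → [5789/30, 2671/15, 2569/30]
+L6 (α=2/5) → [9489/50, 5121/25, 5769/50]
→ [190, 205, 115]

query (0,2) [L1,L2,L5,L6] — begin 0,0,0
after L1 α=3/5: [246/5, 747/5, 42]
after L2 α=1/8: [1987/40, 5969/40, 261/4]
after L5 α=1/2: [2947/80, 13929/80, 905/8]
after L6 α=3/5: [22027/200, 26769/200, 1829/20]
→ [110, 134, 91]

(2,1) stack=L1,L2,L5,L6; from [0,0,0]:
after L1 α=2/3: [452/3, 350/3, 296/3]
after L2 α=3/4: [965/12, 443/3, 1763/12]
after L5 α=1/3: [1607/18, 1633/9, 2639/18]
after L6 α=4/7: [1679/42, 4009/21, 689/6]
rounded: [40, 191, 115]


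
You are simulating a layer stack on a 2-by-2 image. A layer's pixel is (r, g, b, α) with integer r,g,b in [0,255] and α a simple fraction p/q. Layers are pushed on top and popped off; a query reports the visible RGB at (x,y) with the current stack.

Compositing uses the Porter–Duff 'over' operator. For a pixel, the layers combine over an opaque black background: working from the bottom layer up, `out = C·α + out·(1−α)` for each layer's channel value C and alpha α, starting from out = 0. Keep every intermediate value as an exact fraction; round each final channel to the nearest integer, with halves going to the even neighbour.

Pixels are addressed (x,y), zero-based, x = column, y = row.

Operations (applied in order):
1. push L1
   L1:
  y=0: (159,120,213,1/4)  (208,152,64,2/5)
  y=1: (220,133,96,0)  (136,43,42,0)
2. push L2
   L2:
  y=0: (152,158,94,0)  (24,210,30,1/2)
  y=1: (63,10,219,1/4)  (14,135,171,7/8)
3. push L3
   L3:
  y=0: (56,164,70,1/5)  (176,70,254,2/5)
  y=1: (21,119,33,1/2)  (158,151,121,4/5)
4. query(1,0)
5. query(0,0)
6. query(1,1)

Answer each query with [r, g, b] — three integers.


at x=1,y=0 over L1,L2,L3:
L1 α=2/5: [416/5, 304/5, 128/5]
L2 α=1/2: [268/5, 677/5, 139/5]
L3 α=2/5: [2564/25, 2731/25, 2957/25]
→ [103, 109, 118]

query (0,0) [L1,L2,L3] — begin 0,0,0
L1 α=1/4: [159/4, 30, 213/4]
L2 α=0: [159/4, 30, 213/4]
L3 α=1/5: [43, 284/5, 283/5]
rounded: [43, 57, 57]

query (1,1) [L1,L2,L3] — begin 0,0,0
+L1 (α=0) → [0, 0, 0]
+L2 (α=7/8) → [49/4, 945/8, 1197/8]
+L3 (α=4/5) → [2577/20, 5777/40, 5069/40]
→ [129, 144, 127]


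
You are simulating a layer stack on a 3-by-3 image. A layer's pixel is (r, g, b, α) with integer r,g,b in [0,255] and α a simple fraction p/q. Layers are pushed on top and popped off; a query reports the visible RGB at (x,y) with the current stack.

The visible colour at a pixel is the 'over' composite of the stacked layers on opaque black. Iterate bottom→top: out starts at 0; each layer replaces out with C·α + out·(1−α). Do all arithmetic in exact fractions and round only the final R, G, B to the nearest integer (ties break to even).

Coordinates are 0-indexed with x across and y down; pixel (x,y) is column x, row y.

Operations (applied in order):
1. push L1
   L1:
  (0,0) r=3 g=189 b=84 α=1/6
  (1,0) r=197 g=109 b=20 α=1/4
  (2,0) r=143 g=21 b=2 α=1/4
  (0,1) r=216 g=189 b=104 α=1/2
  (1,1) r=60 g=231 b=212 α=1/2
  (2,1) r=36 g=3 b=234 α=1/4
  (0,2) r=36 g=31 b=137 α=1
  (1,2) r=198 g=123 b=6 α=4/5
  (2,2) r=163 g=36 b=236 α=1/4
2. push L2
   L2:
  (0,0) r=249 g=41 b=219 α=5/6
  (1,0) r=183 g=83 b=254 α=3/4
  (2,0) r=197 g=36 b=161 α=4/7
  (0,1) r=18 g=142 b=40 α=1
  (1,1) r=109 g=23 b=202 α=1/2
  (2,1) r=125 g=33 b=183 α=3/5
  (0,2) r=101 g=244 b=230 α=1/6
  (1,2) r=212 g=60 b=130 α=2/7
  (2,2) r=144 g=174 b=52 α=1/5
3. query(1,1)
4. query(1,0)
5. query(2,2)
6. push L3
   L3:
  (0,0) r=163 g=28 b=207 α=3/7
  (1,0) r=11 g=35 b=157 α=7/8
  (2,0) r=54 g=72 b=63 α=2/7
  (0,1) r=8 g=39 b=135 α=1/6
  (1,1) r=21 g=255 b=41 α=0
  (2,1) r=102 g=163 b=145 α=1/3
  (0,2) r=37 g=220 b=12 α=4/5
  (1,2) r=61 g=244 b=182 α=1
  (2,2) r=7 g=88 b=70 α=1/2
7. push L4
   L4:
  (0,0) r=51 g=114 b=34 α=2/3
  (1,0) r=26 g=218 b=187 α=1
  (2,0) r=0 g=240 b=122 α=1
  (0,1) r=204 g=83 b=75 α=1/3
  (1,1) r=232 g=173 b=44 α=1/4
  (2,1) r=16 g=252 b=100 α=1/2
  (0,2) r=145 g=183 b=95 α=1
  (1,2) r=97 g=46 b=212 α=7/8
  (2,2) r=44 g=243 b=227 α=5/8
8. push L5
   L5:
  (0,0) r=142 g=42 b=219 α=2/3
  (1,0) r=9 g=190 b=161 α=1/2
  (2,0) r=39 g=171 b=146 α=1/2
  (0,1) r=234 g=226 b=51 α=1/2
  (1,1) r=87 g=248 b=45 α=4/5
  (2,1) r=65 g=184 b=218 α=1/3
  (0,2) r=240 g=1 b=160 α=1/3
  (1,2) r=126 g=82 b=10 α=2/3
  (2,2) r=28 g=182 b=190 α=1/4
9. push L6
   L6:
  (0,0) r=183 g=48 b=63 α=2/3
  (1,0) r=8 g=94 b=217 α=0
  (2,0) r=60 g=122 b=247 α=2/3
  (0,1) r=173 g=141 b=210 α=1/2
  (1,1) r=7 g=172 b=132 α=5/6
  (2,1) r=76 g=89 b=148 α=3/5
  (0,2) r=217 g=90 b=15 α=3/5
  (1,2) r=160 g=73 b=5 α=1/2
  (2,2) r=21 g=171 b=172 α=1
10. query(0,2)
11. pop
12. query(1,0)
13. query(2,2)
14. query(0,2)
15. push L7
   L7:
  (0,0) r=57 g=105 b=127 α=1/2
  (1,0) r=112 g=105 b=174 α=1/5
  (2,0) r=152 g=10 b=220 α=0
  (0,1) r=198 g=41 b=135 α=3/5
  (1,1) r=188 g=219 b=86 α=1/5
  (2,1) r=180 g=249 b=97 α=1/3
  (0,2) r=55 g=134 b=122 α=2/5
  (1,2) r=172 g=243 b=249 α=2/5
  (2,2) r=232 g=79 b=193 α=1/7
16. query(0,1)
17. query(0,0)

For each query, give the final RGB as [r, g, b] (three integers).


(1,1) stack=L1,L2; from [0,0,0]:
+L1 (α=1/2) → [30, 231/2, 106]
+L2 (α=1/2) → [139/2, 277/4, 154]
= [70, 69, 154]

query (1,0) [L1,L2] — begin 0,0,0
after L1 α=1/4: [197/4, 109/4, 5]
after L2 α=3/4: [2393/16, 1105/16, 767/4]
= [150, 69, 192]

query (2,2) [L1,L2] — begin 0,0,0
after L1 α=1/4: [163/4, 9, 59]
after L2 α=1/5: [307/5, 42, 288/5]
= [61, 42, 58]

query (0,2) [L1,L2,L3,L4,L5,L6] — begin 0,0,0
L1 α=1: [36, 31, 137]
L2 α=1/6: [281/6, 133/2, 305/2]
L3 α=4/5: [1169/30, 1893/10, 401/10]
L4 α=1: [145, 183, 95]
L5 α=1/3: [530/3, 367/3, 350/3]
L6 α=3/5: [3013/15, 1544/15, 167/3]
= [201, 103, 56]

at x=1,y=0 over L1,L2,L3,L4,L5:
+L1 (α=1/4) → [197/4, 109/4, 5]
+L2 (α=3/4) → [2393/16, 1105/16, 767/4]
+L3 (α=7/8) → [3625/128, 5025/128, 5163/32]
+L4 (α=1) → [26, 218, 187]
+L5 (α=1/2) → [35/2, 204, 174]
= [18, 204, 174]

(2,2) stack=L1,L2,L3,L4,L5; from [0,0,0]:
L1 α=1/4: [163/4, 9, 59]
L2 α=1/5: [307/5, 42, 288/5]
L3 α=1/2: [171/5, 65, 319/5]
L4 α=5/8: [1613/40, 705/4, 829/5]
L5 α=1/4: [5959/160, 2843/16, 3437/20]
rounded: [37, 178, 172]

query (0,2) [L1,L2,L3,L4,L5] — begin 0,0,0
L1 α=1: [36, 31, 137]
L2 α=1/6: [281/6, 133/2, 305/2]
L3 α=4/5: [1169/30, 1893/10, 401/10]
L4 α=1: [145, 183, 95]
L5 α=1/3: [530/3, 367/3, 350/3]
= [177, 122, 117]

at x=0,y=1 over L1,L2,L3,L4,L5,L7:
+L1 (α=1/2) → [108, 189/2, 52]
+L2 (α=1) → [18, 142, 40]
+L3 (α=1/6) → [49/3, 749/6, 335/6]
+L4 (α=1/3) → [710/9, 998/9, 560/9]
+L5 (α=1/2) → [1408/9, 1516/9, 1019/18]
+L7 (α=3/5) → [8162/45, 4139/45, 4664/45]
rounded: [181, 92, 104]

(0,0) stack=L1,L2,L3,L4,L5,L7; from [0,0,0]:
L1 α=1/6: [1/2, 63/2, 14]
L2 α=5/6: [2491/12, 473/12, 1109/6]
L3 α=3/7: [3958/21, 725/21, 583/3]
L4 α=2/3: [6100/63, 5513/63, 787/9]
L5 α=2/3: [23992/189, 10805/189, 4729/27]
L7 α=1/2: [34765/378, 15325/189, 4079/27]
→ [92, 81, 151]


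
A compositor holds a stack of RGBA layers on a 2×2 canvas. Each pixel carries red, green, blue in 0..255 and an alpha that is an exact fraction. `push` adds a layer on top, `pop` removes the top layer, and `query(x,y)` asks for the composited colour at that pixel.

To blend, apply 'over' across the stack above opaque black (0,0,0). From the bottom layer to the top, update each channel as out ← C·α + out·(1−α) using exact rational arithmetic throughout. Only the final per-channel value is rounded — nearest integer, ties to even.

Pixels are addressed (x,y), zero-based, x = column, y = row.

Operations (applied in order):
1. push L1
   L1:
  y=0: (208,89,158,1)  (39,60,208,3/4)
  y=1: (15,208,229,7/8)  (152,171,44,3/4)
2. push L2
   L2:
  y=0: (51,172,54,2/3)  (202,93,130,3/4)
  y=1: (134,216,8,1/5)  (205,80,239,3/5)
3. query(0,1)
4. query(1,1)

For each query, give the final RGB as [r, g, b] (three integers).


query (0,1) [L1,L2] — begin 0,0,0
L1 α=7/8: [105/8, 182, 1603/8]
L2 α=1/5: [373/10, 944/5, 1619/10]
→ [37, 189, 162]

query (1,1) [L1,L2] — begin 0,0,0
+L1 (α=3/4) → [114, 513/4, 33]
+L2 (α=3/5) → [843/5, 993/10, 783/5]
→ [169, 99, 157]


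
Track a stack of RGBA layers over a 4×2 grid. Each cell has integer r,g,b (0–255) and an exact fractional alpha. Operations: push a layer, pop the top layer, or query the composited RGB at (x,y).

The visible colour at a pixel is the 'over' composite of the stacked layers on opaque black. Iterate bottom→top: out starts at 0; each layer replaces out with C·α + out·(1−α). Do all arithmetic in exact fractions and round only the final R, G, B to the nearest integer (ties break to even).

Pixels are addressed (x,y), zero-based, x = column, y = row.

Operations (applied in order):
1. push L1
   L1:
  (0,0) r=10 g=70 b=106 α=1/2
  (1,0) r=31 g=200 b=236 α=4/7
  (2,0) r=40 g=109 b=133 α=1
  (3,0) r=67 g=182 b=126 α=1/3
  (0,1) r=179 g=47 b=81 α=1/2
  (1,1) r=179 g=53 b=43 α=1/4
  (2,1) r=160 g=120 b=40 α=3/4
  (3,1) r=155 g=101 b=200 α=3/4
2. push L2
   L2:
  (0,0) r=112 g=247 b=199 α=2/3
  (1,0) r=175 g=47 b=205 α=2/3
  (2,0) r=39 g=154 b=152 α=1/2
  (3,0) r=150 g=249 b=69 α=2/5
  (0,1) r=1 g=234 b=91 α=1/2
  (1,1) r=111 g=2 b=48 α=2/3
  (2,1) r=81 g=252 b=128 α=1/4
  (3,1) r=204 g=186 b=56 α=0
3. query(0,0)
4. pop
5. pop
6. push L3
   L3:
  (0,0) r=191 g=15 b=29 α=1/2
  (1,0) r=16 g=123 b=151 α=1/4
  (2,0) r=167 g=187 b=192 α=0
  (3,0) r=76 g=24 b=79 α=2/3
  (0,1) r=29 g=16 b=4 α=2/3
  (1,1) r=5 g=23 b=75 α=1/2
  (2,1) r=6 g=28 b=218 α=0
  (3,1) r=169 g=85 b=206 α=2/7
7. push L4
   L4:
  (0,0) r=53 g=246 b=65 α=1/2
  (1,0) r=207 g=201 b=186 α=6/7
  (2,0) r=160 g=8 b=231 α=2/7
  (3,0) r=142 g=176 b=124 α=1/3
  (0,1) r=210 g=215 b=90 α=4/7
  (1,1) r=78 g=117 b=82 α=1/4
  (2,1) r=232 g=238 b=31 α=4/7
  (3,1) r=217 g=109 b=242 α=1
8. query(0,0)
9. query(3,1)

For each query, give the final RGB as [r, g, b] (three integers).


(0,0) stack=L1,L2; from [0,0,0]:
+L1 (α=1/2) → [5, 35, 53]
+L2 (α=2/3) → [229/3, 529/3, 451/3]
→ [76, 176, 150]

at x=0,y=0 over L3,L4:
+L3 (α=1/2) → [191/2, 15/2, 29/2]
+L4 (α=1/2) → [297/4, 507/4, 159/4]
= [74, 127, 40]

(3,1) stack=L3,L4; from [0,0,0]:
after L3 α=2/7: [338/7, 170/7, 412/7]
after L4 α=1: [217, 109, 242]
= [217, 109, 242]


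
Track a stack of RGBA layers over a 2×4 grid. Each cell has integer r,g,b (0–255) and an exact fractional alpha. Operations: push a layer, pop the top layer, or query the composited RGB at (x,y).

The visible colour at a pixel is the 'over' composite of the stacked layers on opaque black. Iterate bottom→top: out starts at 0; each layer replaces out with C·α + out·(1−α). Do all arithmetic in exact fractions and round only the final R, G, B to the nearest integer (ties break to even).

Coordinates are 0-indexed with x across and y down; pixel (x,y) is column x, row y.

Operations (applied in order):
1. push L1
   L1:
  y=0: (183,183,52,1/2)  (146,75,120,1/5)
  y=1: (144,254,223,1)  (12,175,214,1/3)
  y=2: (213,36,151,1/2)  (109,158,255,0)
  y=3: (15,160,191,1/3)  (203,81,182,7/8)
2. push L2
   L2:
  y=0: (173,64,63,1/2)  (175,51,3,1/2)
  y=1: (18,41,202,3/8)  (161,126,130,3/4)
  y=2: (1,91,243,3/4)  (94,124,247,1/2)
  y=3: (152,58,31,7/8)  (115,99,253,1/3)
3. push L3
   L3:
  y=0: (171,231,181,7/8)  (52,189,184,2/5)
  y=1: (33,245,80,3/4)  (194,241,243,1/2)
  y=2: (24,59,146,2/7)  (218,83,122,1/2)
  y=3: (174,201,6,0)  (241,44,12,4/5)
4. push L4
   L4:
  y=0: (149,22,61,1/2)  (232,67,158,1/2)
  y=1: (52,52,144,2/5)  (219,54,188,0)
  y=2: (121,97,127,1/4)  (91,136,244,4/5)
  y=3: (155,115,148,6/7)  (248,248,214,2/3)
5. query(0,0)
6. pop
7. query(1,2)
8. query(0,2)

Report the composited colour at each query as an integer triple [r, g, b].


query (0,0) [L1,L2,L3,L4] — begin 0,0,0
L1 α=1/2: [183/2, 183/2, 26]
L2 α=1/2: [529/4, 311/4, 89/2]
L3 α=7/8: [5317/32, 6779/32, 2623/16]
L4 α=1/2: [10085/64, 7483/64, 3599/32]
= [158, 117, 112]

at x=1,y=2 over L1,L2,L3:
+L1 (α=0) → [0, 0, 0]
+L2 (α=1/2) → [47, 62, 247/2]
+L3 (α=1/2) → [265/2, 145/2, 491/4]
= [132, 72, 123]

at x=0,y=2 over L1,L2,L3:
+L1 (α=1/2) → [213/2, 18, 151/2]
+L2 (α=3/4) → [219/8, 291/4, 1609/8]
+L3 (α=2/7) → [1479/56, 1927/28, 1483/8]
= [26, 69, 185]


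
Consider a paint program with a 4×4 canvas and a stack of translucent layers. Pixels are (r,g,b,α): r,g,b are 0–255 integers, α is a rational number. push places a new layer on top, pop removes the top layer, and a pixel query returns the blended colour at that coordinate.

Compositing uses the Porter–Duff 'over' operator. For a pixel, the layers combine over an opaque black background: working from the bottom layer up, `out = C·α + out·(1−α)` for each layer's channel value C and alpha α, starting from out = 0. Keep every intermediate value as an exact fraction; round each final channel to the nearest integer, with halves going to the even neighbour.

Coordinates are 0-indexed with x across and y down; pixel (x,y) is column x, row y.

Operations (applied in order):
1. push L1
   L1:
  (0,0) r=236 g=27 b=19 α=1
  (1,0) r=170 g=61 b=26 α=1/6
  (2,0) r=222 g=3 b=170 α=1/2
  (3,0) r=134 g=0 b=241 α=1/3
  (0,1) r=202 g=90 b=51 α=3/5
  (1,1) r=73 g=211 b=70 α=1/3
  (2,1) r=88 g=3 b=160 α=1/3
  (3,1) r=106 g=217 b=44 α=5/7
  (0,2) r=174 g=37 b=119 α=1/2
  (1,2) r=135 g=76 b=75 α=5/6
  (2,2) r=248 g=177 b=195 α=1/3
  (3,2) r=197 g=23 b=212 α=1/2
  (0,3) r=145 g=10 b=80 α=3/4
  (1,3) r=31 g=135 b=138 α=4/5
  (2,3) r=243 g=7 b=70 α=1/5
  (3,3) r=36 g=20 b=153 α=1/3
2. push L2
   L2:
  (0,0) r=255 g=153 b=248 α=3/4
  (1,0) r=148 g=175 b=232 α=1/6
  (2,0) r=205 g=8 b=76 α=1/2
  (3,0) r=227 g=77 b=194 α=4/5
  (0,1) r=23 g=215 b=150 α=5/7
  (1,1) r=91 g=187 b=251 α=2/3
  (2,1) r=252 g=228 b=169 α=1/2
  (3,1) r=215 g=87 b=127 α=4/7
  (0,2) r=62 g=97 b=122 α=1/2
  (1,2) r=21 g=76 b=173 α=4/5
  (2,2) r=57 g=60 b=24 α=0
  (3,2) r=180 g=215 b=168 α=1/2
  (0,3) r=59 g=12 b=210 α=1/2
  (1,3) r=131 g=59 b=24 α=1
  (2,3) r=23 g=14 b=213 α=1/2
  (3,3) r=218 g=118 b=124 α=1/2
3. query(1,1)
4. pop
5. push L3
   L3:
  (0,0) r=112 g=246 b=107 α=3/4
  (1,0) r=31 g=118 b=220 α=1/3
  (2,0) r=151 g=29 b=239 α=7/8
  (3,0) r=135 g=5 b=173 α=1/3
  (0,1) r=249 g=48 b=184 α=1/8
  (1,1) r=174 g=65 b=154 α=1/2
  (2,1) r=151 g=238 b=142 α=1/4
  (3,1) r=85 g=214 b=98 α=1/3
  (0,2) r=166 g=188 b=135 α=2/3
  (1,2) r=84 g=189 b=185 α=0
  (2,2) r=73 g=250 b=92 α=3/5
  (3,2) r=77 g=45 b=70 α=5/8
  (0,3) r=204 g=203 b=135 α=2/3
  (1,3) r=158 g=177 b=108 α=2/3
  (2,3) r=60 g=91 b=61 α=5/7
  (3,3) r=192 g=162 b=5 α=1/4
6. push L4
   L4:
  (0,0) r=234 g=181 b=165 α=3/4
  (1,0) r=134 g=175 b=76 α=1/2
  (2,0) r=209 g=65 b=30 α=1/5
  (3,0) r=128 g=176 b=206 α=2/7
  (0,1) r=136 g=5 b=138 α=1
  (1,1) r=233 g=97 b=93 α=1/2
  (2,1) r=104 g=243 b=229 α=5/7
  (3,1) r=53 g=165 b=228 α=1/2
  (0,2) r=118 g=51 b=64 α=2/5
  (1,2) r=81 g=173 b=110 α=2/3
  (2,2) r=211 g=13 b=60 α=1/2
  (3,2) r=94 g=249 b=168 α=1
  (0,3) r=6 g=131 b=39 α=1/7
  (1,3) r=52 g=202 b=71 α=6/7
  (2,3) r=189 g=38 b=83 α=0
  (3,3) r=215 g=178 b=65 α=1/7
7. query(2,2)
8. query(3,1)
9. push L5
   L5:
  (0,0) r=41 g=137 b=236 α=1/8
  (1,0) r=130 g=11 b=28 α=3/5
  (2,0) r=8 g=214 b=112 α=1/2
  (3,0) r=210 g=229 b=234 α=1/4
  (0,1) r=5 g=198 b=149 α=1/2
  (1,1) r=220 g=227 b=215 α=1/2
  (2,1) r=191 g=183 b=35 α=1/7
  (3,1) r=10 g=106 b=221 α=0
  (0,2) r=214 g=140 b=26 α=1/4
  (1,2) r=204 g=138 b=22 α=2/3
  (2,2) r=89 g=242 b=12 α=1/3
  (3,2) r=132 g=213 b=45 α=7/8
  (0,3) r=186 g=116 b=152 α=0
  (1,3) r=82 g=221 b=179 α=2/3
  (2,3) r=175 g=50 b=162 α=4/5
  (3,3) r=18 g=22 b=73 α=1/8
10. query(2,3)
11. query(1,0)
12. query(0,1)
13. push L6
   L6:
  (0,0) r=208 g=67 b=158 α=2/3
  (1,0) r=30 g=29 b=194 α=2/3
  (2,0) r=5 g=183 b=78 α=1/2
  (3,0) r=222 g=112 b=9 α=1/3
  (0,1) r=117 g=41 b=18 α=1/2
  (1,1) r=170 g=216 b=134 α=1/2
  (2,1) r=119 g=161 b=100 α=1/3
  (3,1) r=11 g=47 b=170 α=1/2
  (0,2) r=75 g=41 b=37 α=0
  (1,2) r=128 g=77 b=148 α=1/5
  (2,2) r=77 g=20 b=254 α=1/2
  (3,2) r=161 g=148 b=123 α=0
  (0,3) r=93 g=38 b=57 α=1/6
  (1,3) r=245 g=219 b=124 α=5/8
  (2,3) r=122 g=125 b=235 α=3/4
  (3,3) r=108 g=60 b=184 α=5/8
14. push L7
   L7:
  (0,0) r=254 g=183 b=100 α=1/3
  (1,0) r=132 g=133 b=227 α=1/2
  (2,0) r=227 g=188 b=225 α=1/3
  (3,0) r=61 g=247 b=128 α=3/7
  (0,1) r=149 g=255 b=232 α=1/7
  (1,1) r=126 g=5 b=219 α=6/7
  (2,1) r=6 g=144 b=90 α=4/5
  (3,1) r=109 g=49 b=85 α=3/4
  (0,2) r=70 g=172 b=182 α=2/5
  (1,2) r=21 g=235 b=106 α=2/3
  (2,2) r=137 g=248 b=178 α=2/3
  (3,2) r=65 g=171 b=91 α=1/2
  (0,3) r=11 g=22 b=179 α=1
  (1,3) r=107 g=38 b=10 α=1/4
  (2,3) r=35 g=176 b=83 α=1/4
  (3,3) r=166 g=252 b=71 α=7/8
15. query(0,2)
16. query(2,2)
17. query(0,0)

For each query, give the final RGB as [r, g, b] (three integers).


query (1,1) [L1,L2] — begin 0,0,0
L1 α=1/3: [73/3, 211/3, 70/3]
L2 α=2/3: [619/9, 1333/9, 1576/9]
= [69, 148, 175]

query (2,2) [L1,L3,L4] — begin 0,0,0
after L1 α=1/3: [248/3, 59, 65]
after L3 α=3/5: [1153/15, 868/5, 406/5]
after L4 α=1/2: [2159/15, 933/10, 353/5]
= [144, 93, 71]

query (3,1) [L1,L3,L4] — begin 0,0,0
+L1 (α=5/7) → [530/7, 155, 220/7]
+L3 (α=1/3) → [1655/21, 524/3, 1126/21]
+L4 (α=1/2) → [1384/21, 1019/6, 2957/21]
→ [66, 170, 141]

(2,3) stack=L1,L3,L4,L5; from [0,0,0]:
+L1 (α=1/5) → [243/5, 7/5, 14]
+L3 (α=5/7) → [1986/35, 327/5, 333/7]
+L4 (α=0) → [1986/35, 327/5, 333/7]
+L5 (α=4/5) → [26486/175, 1327/25, 4869/35]
→ [151, 53, 139]

(1,0) stack=L1,L3,L4,L5; from [0,0,0]:
L1 α=1/6: [85/3, 61/6, 13/3]
L3 α=1/3: [263/9, 415/9, 686/9]
L4 α=1/2: [1469/18, 995/9, 685/9]
L5 α=3/5: [4979/45, 2287/45, 2126/45]
→ [111, 51, 47]

(0,1) stack=L1,L3,L4,L5; from [0,0,0]:
L1 α=3/5: [606/5, 54, 153/5]
L3 α=1/8: [5487/40, 213/4, 1991/40]
L4 α=1: [136, 5, 138]
L5 α=1/2: [141/2, 203/2, 287/2]
= [70, 102, 144]

(0,2) stack=L1,L3,L4,L5,L6,L7; from [0,0,0]:
+L1 (α=1/2) → [87, 37/2, 119/2]
+L3 (α=2/3) → [419/3, 263/2, 659/6]
+L4 (α=2/5) → [131, 993/10, 183/2]
+L5 (α=1/4) → [607/4, 4379/40, 601/8]
+L6 (α=0) → [607/4, 4379/40, 601/8]
+L7 (α=2/5) → [2381/20, 26897/200, 943/8]
→ [119, 134, 118]

at x=2,y=2 over L1,L3,L4,L5,L6,L7:
+L1 (α=1/3) → [248/3, 59, 65]
+L3 (α=3/5) → [1153/15, 868/5, 406/5]
+L4 (α=1/2) → [2159/15, 933/10, 353/5]
+L5 (α=1/3) → [5653/45, 2143/15, 766/15]
+L6 (α=1/2) → [4559/45, 2443/30, 2288/15]
+L7 (α=2/3) → [16889/135, 17323/90, 7628/45]
→ [125, 192, 170]

query (0,0) [L1,L3,L4,L5,L6,L7] — begin 0,0,0
L1 α=1: [236, 27, 19]
L3 α=3/4: [143, 765/4, 85]
L4 α=3/4: [845/4, 2937/16, 145]
L5 α=1/8: [6079/32, 22751/128, 1251/8]
L6 α=2/3: [19391/96, 13301/128, 3779/24]
L7 α=1/3: [31583/144, 25013/192, 4979/36]
= [219, 130, 138]


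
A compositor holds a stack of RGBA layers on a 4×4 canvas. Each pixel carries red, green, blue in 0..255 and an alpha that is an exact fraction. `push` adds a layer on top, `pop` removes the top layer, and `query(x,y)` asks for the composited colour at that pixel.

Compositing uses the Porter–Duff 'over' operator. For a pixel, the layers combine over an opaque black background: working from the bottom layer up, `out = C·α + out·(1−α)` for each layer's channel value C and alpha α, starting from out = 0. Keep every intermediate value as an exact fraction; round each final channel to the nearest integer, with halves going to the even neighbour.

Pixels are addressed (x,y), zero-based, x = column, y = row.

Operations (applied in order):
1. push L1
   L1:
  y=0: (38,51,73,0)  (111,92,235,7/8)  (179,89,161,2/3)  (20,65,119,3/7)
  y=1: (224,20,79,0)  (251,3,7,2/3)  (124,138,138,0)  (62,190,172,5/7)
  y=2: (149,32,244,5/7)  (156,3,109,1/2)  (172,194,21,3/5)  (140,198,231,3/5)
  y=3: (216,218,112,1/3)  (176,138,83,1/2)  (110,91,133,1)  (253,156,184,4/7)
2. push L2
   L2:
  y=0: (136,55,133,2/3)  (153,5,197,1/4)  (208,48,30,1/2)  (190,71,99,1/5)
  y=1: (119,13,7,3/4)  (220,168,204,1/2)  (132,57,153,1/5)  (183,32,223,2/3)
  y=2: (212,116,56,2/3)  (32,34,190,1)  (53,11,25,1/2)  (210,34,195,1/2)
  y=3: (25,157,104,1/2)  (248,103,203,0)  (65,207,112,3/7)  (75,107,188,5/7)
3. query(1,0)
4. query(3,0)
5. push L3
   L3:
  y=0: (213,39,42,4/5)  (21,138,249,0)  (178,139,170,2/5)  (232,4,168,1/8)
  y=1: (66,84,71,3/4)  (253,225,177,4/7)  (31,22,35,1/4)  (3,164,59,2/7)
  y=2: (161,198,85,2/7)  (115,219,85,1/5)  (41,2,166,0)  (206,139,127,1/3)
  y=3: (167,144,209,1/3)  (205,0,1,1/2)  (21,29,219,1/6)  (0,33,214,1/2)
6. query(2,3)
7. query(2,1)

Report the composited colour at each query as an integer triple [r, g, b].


query (1,0) [L1,L2] — begin 0,0,0
L1 α=7/8: [777/8, 161/2, 1645/8]
L2 α=1/4: [3555/32, 493/8, 6511/32]
rounded: [111, 62, 203]

(3,0) stack=L1,L2; from [0,0,0]:
+L1 (α=3/7) → [60/7, 195/7, 51]
+L2 (α=1/5) → [314/7, 1277/35, 303/5]
rounded: [45, 36, 61]

at x=2,y=3 over L1,L2,L3:
after L1 α=1: [110, 91, 133]
after L2 α=3/7: [635/7, 985/7, 124]
after L3 α=1/6: [1661/21, 2564/21, 839/6]
rounded: [79, 122, 140]

(2,1) stack=L1,L2,L3; from [0,0,0]:
after L1 α=0: [0, 0, 0]
after L2 α=1/5: [132/5, 57/5, 153/5]
after L3 α=1/4: [551/20, 281/20, 317/10]
= [28, 14, 32]


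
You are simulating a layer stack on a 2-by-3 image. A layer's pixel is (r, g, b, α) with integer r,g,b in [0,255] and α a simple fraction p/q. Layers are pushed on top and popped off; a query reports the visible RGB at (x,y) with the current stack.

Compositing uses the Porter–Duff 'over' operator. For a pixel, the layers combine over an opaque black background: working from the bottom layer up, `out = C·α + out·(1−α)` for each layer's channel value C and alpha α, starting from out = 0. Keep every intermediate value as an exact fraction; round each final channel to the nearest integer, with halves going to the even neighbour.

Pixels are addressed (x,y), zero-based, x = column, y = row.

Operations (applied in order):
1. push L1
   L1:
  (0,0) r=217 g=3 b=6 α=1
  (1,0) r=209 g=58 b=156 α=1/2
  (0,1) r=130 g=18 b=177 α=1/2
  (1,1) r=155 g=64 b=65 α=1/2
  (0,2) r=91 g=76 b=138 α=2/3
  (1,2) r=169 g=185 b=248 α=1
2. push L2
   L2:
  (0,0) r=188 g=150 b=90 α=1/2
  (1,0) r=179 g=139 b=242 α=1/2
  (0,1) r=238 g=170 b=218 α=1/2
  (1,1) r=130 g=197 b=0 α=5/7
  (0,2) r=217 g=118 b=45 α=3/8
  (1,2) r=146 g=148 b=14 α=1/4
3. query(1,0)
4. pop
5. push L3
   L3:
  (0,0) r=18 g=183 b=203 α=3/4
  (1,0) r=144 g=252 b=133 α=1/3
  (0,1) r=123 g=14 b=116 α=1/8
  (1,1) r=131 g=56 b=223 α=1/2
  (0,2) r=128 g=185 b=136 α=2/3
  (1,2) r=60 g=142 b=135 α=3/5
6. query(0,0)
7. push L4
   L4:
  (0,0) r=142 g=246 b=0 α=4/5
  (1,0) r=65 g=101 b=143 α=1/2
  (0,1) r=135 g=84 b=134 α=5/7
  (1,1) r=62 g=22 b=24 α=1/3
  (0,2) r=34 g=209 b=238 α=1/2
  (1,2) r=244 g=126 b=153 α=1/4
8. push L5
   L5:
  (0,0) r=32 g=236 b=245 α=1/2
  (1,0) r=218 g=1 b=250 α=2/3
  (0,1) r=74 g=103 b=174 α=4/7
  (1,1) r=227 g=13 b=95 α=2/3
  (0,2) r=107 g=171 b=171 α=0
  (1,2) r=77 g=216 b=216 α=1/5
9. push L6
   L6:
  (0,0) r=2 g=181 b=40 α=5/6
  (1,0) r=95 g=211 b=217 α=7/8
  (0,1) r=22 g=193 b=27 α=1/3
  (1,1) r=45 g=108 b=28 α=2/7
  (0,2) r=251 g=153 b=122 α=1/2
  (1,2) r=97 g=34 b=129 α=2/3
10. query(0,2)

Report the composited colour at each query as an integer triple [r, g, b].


query (1,0) [L1,L2] — begin 0,0,0
+L1 (α=1/2) → [209/2, 29, 78]
+L2 (α=1/2) → [567/4, 84, 160]
= [142, 84, 160]

query (0,0) [L1,L3] — begin 0,0,0
L1 α=1: [217, 3, 6]
L3 α=3/4: [271/4, 138, 615/4]
rounded: [68, 138, 154]

(0,2) stack=L1,L3,L4,L5,L6; from [0,0,0]:
+L1 (α=2/3) → [182/3, 152/3, 92]
+L3 (α=2/3) → [950/9, 1262/9, 364/3]
+L4 (α=1/2) → [628/9, 3143/18, 539/3]
+L5 (α=0) → [628/9, 3143/18, 539/3]
+L6 (α=1/2) → [2887/18, 5897/36, 905/6]
→ [160, 164, 151]
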